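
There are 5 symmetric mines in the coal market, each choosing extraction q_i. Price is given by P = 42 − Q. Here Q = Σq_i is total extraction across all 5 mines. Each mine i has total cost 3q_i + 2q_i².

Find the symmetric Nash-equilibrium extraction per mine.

3.9

A representative mine's profit is π_i = q_i(42 − Q) − 3q_i − 2q_i², with Q = q_i + Σ_{j≠i} q_j.
First-order condition: 39 − 6q_i − Σ_{j≠i} q_j = 0.
In a symmetric equilibrium every mine chooses the same q, so Σ_{j≠i} q_j = 4q. The condition becomes 39 − 10q = 0, giving q = 39/10 = 3.9.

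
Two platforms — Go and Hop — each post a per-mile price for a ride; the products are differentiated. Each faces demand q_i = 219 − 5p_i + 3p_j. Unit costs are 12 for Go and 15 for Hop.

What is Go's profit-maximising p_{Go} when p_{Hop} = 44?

Go's profit: π = (p_{Go} − 12)(219 − 5p_{Go} + 3p_{Hop}).
∂π/∂p_{Go} = 279 − 10p_{Go} + 3p_{Hop} = 0 ⇒ p_{Go} = 27.9 + 0.3p_{Hop}.
At p_{Hop} = 44: p_{Go} = 27.9 + 0.3·44 = 41.1.

41.1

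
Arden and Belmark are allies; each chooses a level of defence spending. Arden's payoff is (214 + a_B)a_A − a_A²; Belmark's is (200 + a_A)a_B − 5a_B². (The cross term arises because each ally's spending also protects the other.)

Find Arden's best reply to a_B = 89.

151.5

Expanding Arden's payoff: 214a_A + a_Ba_A − a_A².
∂π/∂a_A = 214 + a_B − 2a_A = 0, so a_A = 107 + 0.5a_B.
At a_B = 89: a_A = 107 + 0.5·89 = 151.5.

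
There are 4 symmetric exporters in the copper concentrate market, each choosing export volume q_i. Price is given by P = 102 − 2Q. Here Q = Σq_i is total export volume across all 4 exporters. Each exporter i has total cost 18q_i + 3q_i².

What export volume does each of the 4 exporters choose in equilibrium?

A representative exporter's profit is π_i = q_i(102 − 2Q) − 18q_i − 3q_i², with Q = q_i + Σ_{j≠i} q_j.
First-order condition: 84 − 10q_i − 2Σ_{j≠i} q_j = 0.
Imposing symmetry (q_j = q for all j) turns Σ_{j≠i} q_j into 3q, so 84 = 16q and q = 5.25.

5.25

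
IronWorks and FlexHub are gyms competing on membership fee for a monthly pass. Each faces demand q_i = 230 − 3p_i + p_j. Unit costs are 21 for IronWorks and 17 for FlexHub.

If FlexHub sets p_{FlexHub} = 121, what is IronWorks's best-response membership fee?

IronWorks's profit: π = (p_{IronWorks} − 21)(230 − 3p_{IronWorks} + p_{FlexHub}).
∂π/∂p_{IronWorks} = 293 − 6p_{IronWorks} + p_{FlexHub} = 0 ⇒ p_{IronWorks} = 293/6 + (1/6)p_{FlexHub}.
At p_{FlexHub} = 121: p_{IronWorks} = 293/6 + (1/6)·121 = 69.

69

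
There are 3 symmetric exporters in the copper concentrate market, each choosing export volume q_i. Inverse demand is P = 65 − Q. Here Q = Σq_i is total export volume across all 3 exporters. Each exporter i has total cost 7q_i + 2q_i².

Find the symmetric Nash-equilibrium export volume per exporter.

7.25

A representative exporter's profit is π_i = q_i(65 − Q) − 7q_i − 2q_i², with Q = q_i + Σ_{j≠i} q_j.
First-order condition: 58 − 6q_i − Σ_{j≠i} q_j = 0.
With identical exporters, set every q_j = q: then 58 − 6q − 2q = 0, i.e. q = 58/8 = 7.25.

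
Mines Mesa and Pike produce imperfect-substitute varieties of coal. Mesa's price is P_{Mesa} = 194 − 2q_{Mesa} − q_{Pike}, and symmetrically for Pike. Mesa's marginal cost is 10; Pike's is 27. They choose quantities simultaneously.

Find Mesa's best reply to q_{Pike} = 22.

Mine Mesa's profit: π = q_{Mesa}(194 − 2q_{Mesa} − q_{Pike}) − 10q_{Mesa}.
∂π/∂q_{Mesa} = 184 − 4q_{Mesa} − q_{Pike} = 0 ⇒ q_{Mesa} = 46 − 0.25q_{Pike}.
At q_{Pike} = 22: q_{Mesa} = 46 − 0.25·22 = 40.5.

40.5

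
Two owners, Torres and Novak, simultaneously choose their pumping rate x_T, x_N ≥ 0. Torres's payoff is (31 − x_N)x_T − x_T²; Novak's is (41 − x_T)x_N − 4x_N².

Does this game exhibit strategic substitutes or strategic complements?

Expanding Torres's payoff: 31x_T − x_Nx_T − x_T².
∂π/∂x_T = 31 − x_N − 2x_T = 0, so x_T = 15.5 − 0.5x_N.
The best-response slope dx_T/dx_N = −0.5 < 0: the reaction function is downward-sloping, so the choices are strategic substitutes.

strategic substitutes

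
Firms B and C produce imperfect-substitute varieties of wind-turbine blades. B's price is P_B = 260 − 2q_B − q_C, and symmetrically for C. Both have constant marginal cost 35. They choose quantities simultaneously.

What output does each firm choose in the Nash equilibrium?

45

Firm B's profit: π = q_B(260 − 2q_B − q_C) − 35q_B.
∂π/∂q_B = 225 − 4q_B − q_C = 0 ⇒ q_B = 56.25 − 0.25q_C.
By symmetry q_C = q_B; substituting into the reaction function, 1.25q_B = 56.25 and q_B = 45.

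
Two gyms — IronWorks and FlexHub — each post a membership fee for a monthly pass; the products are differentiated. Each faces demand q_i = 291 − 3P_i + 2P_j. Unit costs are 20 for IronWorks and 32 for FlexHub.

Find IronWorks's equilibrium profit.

IronWorks's profit: π = (P_{IronWorks} − 20)(291 − 3P_{IronWorks} + 2P_{FlexHub}).
∂π/∂P_{IronWorks} = 351 − 6P_{IronWorks} + 2P_{FlexHub} = 0 ⇒ P_{IronWorks} = 58.5 + (1/3)P_{FlexHub}.
Similarly P_{FlexHub} = 64.5 + (1/3)P_{IronWorks}.
Solving the two reaction functions simultaneously: (1 − (1/3)(1/3))P_{IronWorks} = 58.5 + (1/3)·64.5, so (8/9)P_{IronWorks} = 80 and P_{IronWorks} = 90.
Then P_{FlexHub} = 64.5 + (1/3)·90 = 94.5.
q_{IronWorks} = 291 − 3·90 + 2·94.5 = 210.
Profit = (90 − 20)·210 = 14700.

14700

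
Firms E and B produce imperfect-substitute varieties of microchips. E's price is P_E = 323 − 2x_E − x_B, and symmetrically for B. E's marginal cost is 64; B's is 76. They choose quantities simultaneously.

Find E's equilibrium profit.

Firm E's profit: π = x_E(323 − 2x_E − x_B) − 64x_E.
∂π/∂x_E = 259 − 4x_E − x_B = 0 ⇒ x_E = 64.75 − 0.25x_B.
Similarly x_B = 61.75 − 0.25x_E.
Substituting the second reaction function into the first: x_E = 64.75 − 0.25(61.75 − 0.25x_E), which gives 0.9375x_E = 49.3125 ⇒ x_E = 52.6.
Then x_B = 61.75 − 0.25·52.6 = 48.6.
P_E = 323 − 2·52.6 − 48.6 = 169.2.
Profit = (169.2 − 64)·52.6 = 5533.52.

5533.52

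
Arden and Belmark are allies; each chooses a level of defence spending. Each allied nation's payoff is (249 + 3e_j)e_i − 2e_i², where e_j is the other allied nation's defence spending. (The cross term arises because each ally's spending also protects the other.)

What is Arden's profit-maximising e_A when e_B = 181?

198

Arden's payoff is (249 + 3e_B)e_A − 2e_A².
∂π/∂e_A = 249 + 3e_B − 4e_A = 0, so e_A = 62.25 + 0.75e_B.
At e_B = 181: e_A = 62.25 + 0.75·181 = 198.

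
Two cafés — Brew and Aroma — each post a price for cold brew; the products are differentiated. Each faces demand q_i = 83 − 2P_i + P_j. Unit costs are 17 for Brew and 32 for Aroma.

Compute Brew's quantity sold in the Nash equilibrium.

48

Brew's profit: π = (P_{Brew} − 17)(83 − 2P_{Brew} + P_{Aroma}).
∂π/∂P_{Brew} = 117 − 4P_{Brew} + P_{Aroma} = 0 ⇒ P_{Brew} = 29.25 + 0.25P_{Aroma}.
Similarly P_{Aroma} = 36.75 + 0.25P_{Brew}.
Substituting the second reaction function into the first: P_{Brew} = 29.25 + 0.25(36.75 + 0.25P_{Brew}), which gives 0.9375P_{Brew} = 38.4375 ⇒ P_{Brew} = 41.
Then P_{Aroma} = 36.75 + 0.25·41 = 47.
q_{Brew} = 83 − 2·41 + 47 = 48.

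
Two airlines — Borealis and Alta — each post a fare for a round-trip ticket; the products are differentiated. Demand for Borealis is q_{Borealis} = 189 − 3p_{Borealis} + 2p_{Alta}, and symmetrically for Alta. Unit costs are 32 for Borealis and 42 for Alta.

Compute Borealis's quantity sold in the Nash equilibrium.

123.375

Borealis's profit: π = (p_{Borealis} − 32)(189 − 3p_{Borealis} + 2p_{Alta}).
∂π/∂p_{Borealis} = 285 − 6p_{Borealis} + 2p_{Alta} = 0 ⇒ p_{Borealis} = 47.5 + (1/3)p_{Alta}.
Similarly p_{Alta} = 52.5 + (1/3)p_{Borealis}.
Substituting the second reaction function into the first: p_{Borealis} = 47.5 + (1/3)(52.5 + (1/3)p_{Borealis}), which gives (8/9)p_{Borealis} = 65 ⇒ p_{Borealis} = 73.125.
Then p_{Alta} = 52.5 + (1/3)·73.125 = 76.875.
q_{Borealis} = 189 − 3·73.125 + 2·76.875 = 123.375.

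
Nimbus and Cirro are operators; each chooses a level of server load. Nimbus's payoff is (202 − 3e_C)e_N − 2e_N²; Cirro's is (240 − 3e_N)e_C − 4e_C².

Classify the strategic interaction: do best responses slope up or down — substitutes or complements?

Expanding Nimbus's payoff: 202e_N − 3e_Ce_N − 2e_N².
∂π/∂e_N = 202 − 3e_C − 4e_N = 0, so e_N = 50.5 − 0.75e_C.
The best-response slope de_N/de_C = −0.75 < 0: the reaction function is downward-sloping, so the choices are strategic substitutes.

strategic substitutes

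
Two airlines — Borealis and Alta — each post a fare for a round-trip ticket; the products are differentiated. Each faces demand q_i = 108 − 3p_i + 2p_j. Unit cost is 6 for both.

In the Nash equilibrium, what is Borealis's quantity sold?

76.5

Borealis's profit: π = (p_{Borealis} − 6)(108 − 3p_{Borealis} + 2p_{Alta}).
∂π/∂p_{Borealis} = 126 − 6p_{Borealis} + 2p_{Alta} = 0 ⇒ p_{Borealis} = 21 + (1/3)p_{Alta}.
Setting p_{Borealis} = p_{Alta} in the reaction function: p_{Borealis} = 21 + (1/3)p_{Borealis}, so p_{Borealis} = 21 / (2/3) = 31.5.
q_{Borealis} = 108 − 3·31.5 + 2·31.5 = 76.5.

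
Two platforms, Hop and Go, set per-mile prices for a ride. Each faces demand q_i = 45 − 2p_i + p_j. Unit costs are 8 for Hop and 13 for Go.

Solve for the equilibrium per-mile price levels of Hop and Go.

Hop's profit: π = (p_{Hop} − 8)(45 − 2p_{Hop} + p_{Go}).
∂π/∂p_{Hop} = 61 − 4p_{Hop} + p_{Go} = 0 ⇒ p_{Hop} = 15.25 + 0.25p_{Go}.
Similarly p_{Go} = 17.75 + 0.25p_{Hop}.
Substituting the second reaction function into the first: p_{Hop} = 15.25 + 0.25(17.75 + 0.25p_{Hop}), which gives 0.9375p_{Hop} = 19.6875 ⇒ p_{Hop} = 21.
Then p_{Go} = 17.75 + 0.25·21 = 23.

21, 23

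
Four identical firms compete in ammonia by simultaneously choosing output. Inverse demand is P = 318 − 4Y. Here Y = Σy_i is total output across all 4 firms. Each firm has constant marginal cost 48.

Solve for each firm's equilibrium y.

A representative firm's profit is π_i = y_i(318 − 4Y) − 48y_i, with Y = y_i + Σ_{j≠i} y_j.
First-order condition: 270 − 8y_i − 4Σ_{j≠i} y_j = 0.
In a symmetric equilibrium every firm chooses the same y, so Σ_{j≠i} y_j = 3y. The condition becomes 270 − 20y = 0, giving y = 270/20 = 13.5.

13.5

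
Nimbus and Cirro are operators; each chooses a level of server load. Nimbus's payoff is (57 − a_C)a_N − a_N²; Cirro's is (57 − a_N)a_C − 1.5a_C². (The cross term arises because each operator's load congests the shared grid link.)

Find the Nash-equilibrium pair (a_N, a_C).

22.8, 11.4

Expanding Nimbus's payoff: 57a_N − a_Ca_N − a_N².
∂π/∂a_N = 57 − a_C − 2a_N = 0, so a_N = 28.5 − 0.5a_C.
Likewise for Cirro: a_C = 19 − (1/3)a_N.
Substituting the second reaction function into the first: a_N = 28.5 − 0.5(19 − (1/3)a_N), which gives (5/6)a_N = 19 ⇒ a_N = 22.8.
Then a_C = 19 − (1/3)·22.8 = 11.4.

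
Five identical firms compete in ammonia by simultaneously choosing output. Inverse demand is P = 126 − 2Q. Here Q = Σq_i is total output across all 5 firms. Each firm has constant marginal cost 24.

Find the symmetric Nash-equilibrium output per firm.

8.5

A representative firm's profit is π_i = q_i(126 − 2Q) − 24q_i, with Q = q_i + Σ_{j≠i} q_j.
First-order condition: 102 − 4q_i − 2Σ_{j≠i} q_j = 0.
In a symmetric equilibrium every firm chooses the same q, so Σ_{j≠i} q_j = 4q. The condition becomes 102 − 12q = 0, giving q = 102/12 = 8.5.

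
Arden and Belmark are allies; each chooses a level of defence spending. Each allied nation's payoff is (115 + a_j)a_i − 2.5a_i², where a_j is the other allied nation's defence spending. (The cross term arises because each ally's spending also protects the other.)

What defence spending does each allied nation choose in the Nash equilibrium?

28.75

Arden's payoff is (115 + a_B)a_A − 2.5a_A².
∂π/∂a_A = 115 + a_B − 5a_A = 0, so a_A = 23 + 0.2a_B.
The game is symmetric, so in equilibrium a_B = a_A: the reaction function gives 0.8a_A = 23, hence a_A = 28.75.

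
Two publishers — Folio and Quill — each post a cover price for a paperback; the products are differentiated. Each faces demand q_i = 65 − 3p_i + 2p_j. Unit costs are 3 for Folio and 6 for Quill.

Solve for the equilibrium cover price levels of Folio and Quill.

Folio's profit: π = (p_{Folio} − 3)(65 − 3p_{Folio} + 2p_{Quill}).
∂π/∂p_{Folio} = 74 − 6p_{Folio} + 2p_{Quill} = 0 ⇒ p_{Folio} = 37/3 + (1/3)p_{Quill}.
Similarly p_{Quill} = 83/6 + (1/3)p_{Folio}.
Substituting the second reaction function into the first: p_{Folio} = 37/3 + (1/3)(83/6 + (1/3)p_{Folio}), which gives (8/9)p_{Folio} = 305/18 ⇒ p_{Folio} = 19.0625.
Then p_{Quill} = 83/6 + (1/3)·19.0625 = 20.1875.

19.0625, 20.1875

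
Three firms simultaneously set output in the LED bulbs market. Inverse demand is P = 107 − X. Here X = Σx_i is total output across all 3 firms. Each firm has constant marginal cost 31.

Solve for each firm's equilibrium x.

A representative firm's profit is π_i = x_i(107 − X) − 31x_i, with X = x_i + Σ_{j≠i} x_j.
First-order condition: 76 − 2x_i − Σ_{j≠i} x_j = 0.
Imposing symmetry (x_j = x for all j) turns Σ_{j≠i} x_j into 2x, so 76 = 4x and x = 19.

19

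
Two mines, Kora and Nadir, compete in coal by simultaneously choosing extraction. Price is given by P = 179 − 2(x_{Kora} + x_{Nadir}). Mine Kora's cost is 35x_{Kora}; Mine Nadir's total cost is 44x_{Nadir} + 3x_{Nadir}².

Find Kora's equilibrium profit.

2112.5

Mine Kora's profit: π = x_{Kora}(179 − 2(x_{Kora} + x_{Nadir})) − 35x_{Kora}.
∂π/∂x_{Kora} = 144 − 4x_{Kora} − 2x_{Nadir} = 0, so x_{Kora} = 36 − 0.5x_{Nadir}.
For Nadir: ∂π/∂x_{Nadir} = 135 − 10x_{Nadir} − 2x_{Kora} = 0 ⇒ x_{Nadir} = 13.5 − 0.2x_{Kora}.
Solving the two reaction functions simultaneously: (1 − (−0.5)(−0.2))x_{Kora} = 36 − 0.5·13.5, so 0.9x_{Kora} = 29.25 and x_{Kora} = 32.5.
Then x_{Nadir} = 13.5 − 0.2·32.5 = 7.
Price P = 179 − 2·39.5 = 100.
Kora's profit: (100 − 35)·32.5 = 2112.5.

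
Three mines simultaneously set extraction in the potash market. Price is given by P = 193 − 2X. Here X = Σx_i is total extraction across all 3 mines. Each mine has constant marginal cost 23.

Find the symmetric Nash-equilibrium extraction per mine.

21.25

A representative mine's profit is π_i = x_i(193 − 2X) − 23x_i, with X = x_i + Σ_{j≠i} x_j.
First-order condition: 170 − 4x_i − 2Σ_{j≠i} x_j = 0.
With identical mines, set every x_j = x: then 170 − 4x − 4x = 0, i.e. x = 170/8 = 21.25.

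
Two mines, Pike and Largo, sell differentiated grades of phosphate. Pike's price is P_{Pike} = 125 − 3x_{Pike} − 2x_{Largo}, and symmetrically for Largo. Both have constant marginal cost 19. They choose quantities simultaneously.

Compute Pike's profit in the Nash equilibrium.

526.6875

Mine Pike's profit: π = x_{Pike}(125 − 3x_{Pike} − 2x_{Largo}) − 19x_{Pike}.
∂π/∂x_{Pike} = 106 − 6x_{Pike} − 2x_{Largo} = 0 ⇒ x_{Pike} = 53/3 − (1/3)x_{Largo}.
The game is symmetric, so in equilibrium x_{Largo} = x_{Pike}: the reaction function gives (4/3)x_{Pike} = 53/3, hence x_{Pike} = 13.25.
P_{Pike} = 125 − 3·13.25 − 2·13.25 = 58.75.
Profit = (58.75 − 19)·13.25 = 526.6875.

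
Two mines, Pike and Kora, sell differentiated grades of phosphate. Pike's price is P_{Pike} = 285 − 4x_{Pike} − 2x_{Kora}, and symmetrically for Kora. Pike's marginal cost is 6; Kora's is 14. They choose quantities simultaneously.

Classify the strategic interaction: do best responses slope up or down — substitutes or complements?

Mine Pike's profit: π = x_{Pike}(285 − 4x_{Pike} − 2x_{Kora}) − 6x_{Pike}.
∂π/∂x_{Pike} = 279 − 8x_{Pike} − 2x_{Kora} = 0 ⇒ x_{Pike} = 34.875 − 0.25x_{Kora}.
The best-response slope dx_{Pike}/dx_{Kora} = −0.25 < 0: the reaction function is downward-sloping, so the choices are strategic substitutes.

strategic substitutes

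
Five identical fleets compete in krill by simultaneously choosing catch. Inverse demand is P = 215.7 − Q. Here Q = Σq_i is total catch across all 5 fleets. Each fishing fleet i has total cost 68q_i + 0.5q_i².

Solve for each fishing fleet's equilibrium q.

A representative fishing fleet's profit is π_i = q_i(215.7 − Q) − 68q_i − 0.5q_i², with Q = q_i + Σ_{j≠i} q_j.
First-order condition: 147.7 − 3q_i − Σ_{j≠i} q_j = 0.
Imposing symmetry (q_j = q for all j) turns Σ_{j≠i} q_j into 4q, so 147.7 = 7q and q = 21.1.

21.1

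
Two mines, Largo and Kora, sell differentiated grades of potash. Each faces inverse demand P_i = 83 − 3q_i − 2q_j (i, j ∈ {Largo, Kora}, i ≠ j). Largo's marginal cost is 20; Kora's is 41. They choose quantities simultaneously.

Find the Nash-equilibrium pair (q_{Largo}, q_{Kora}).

9.1875, 3.9375

Mine Largo's profit: π = q_{Largo}(83 − 3q_{Largo} − 2q_{Kora}) − 20q_{Largo}.
∂π/∂q_{Largo} = 63 − 6q_{Largo} − 2q_{Kora} = 0 ⇒ q_{Largo} = 10.5 − (1/3)q_{Kora}.
Similarly q_{Kora} = 7 − (1/3)q_{Largo}.
Substituting the second reaction function into the first: q_{Largo} = 10.5 − (1/3)(7 − (1/3)q_{Largo}), which gives (8/9)q_{Largo} = 49/6 ⇒ q_{Largo} = 9.1875.
Then q_{Kora} = 7 − (1/3)·9.1875 = 3.9375.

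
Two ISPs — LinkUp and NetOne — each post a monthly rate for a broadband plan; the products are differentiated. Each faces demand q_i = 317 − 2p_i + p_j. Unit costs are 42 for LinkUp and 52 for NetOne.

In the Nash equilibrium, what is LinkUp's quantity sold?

186

LinkUp's profit: π = (p_{LinkUp} − 42)(317 − 2p_{LinkUp} + p_{NetOne}).
∂π/∂p_{LinkUp} = 401 − 4p_{LinkUp} + p_{NetOne} = 0 ⇒ p_{LinkUp} = 100.25 + 0.25p_{NetOne}.
Similarly p_{NetOne} = 105.25 + 0.25p_{LinkUp}.
Plugging p_{NetOne} into LinkUp's best response: p_{LinkUp} = 100.25 + 0.25(105.25 + 0.25p_{LinkUp}) ⇒ 0.9375p_{LinkUp} = 126.5625, so p_{LinkUp} = 135.
Then p_{NetOne} = 105.25 + 0.25·135 = 139.
q_{LinkUp} = 317 − 2·135 + 139 = 186.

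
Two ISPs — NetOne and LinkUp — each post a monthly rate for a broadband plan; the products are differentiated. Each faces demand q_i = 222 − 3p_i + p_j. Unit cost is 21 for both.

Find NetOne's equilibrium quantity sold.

NetOne's profit: π = (p_{NetOne} − 21)(222 − 3p_{NetOne} + p_{LinkUp}).
∂π/∂p_{NetOne} = 285 − 6p_{NetOne} + p_{LinkUp} = 0 ⇒ p_{NetOne} = 47.5 + (1/6)p_{LinkUp}.
By symmetry p_{LinkUp} = p_{NetOne}; substituting into the reaction function, (5/6)p_{NetOne} = 47.5 and p_{NetOne} = 57.
q_{NetOne} = 222 − 3·57 + 57 = 108.

108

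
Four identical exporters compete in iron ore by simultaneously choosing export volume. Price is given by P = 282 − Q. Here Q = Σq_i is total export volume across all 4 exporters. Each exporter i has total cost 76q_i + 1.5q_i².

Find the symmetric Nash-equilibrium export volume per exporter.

A representative exporter's profit is π_i = q_i(282 − Q) − 76q_i − 1.5q_i², with Q = q_i + Σ_{j≠i} q_j.
First-order condition: 206 − 5q_i − Σ_{j≠i} q_j = 0.
Imposing symmetry (q_j = q for all j) turns Σ_{j≠i} q_j into 3q, so 206 = 8q and q = 25.75.

25.75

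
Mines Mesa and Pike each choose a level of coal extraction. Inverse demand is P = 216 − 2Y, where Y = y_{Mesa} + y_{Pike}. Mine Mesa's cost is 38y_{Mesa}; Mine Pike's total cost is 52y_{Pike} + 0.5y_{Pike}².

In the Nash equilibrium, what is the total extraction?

53.875

Mine Mesa's profit: π = y_{Mesa}(216 − 2(y_{Mesa} + y_{Pike})) − 38y_{Mesa}.
∂π/∂y_{Mesa} = 178 − 4y_{Mesa} − 2y_{Pike} = 0, so y_{Mesa} = 44.5 − 0.5y_{Pike}.
For Pike: ∂π/∂y_{Pike} = 164 − 5y_{Pike} − 2y_{Mesa} = 0 ⇒ y_{Pike} = 32.8 − 0.4y_{Mesa}.
Substituting the second reaction function into the first: y_{Mesa} = 44.5 − 0.5(32.8 − 0.4y_{Mesa}), which gives 0.8y_{Mesa} = 28.1 ⇒ y_{Mesa} = 35.125.
Then y_{Pike} = 32.8 − 0.4·35.125 = 18.75.
Total extraction: 35.125 + 18.75 = 53.875.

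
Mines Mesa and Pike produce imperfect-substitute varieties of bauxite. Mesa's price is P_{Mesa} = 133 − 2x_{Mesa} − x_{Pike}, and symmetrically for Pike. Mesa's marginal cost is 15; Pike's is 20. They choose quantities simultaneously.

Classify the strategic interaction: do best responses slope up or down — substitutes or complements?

strategic substitutes

Mine Mesa's profit: π = x_{Mesa}(133 − 2x_{Mesa} − x_{Pike}) − 15x_{Mesa}.
∂π/∂x_{Mesa} = 118 − 4x_{Mesa} − x_{Pike} = 0 ⇒ x_{Mesa} = 29.5 − 0.25x_{Pike}.
The best-response slope dx_{Mesa}/dx_{Pike} = −0.25 < 0: the reaction function is downward-sloping, so the choices are strategic substitutes.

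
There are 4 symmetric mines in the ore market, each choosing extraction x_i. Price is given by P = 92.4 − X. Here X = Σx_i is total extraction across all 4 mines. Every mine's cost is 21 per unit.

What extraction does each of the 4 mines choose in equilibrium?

A representative mine's profit is π_i = x_i(92.4 − X) − 21x_i, with X = x_i + Σ_{j≠i} x_j.
First-order condition: 71.4 − 2x_i − Σ_{j≠i} x_j = 0.
In a symmetric equilibrium every mine chooses the same x, so Σ_{j≠i} x_j = 3x. The condition becomes 71.4 − 5x = 0, giving x = 71.4/5 = 14.28.

14.28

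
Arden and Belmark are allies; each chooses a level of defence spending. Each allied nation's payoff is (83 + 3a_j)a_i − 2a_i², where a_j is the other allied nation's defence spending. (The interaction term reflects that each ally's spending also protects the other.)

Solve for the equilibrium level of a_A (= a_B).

83

Arden's payoff is (83 + 3a_B)a_A − 2a_A².
∂π/∂a_A = 83 + 3a_B − 4a_A = 0, so a_A = 20.75 + 0.75a_B.
The game is symmetric, so in equilibrium a_B = a_A: the reaction function gives 0.25a_A = 20.75, hence a_A = 83.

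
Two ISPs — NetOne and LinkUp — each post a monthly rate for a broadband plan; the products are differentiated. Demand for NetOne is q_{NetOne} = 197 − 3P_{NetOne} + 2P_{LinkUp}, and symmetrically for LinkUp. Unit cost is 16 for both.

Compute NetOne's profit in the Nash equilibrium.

NetOne's profit: π = (P_{NetOne} − 16)(197 − 3P_{NetOne} + 2P_{LinkUp}).
∂π/∂P_{NetOne} = 245 − 6P_{NetOne} + 2P_{LinkUp} = 0 ⇒ P_{NetOne} = 245/6 + (1/3)P_{LinkUp}.
The game is symmetric, so in equilibrium P_{LinkUp} = P_{NetOne}: the reaction function gives (2/3)P_{NetOne} = 245/6, hence P_{NetOne} = 61.25.
q_{NetOne} = 197 − 3·61.25 + 2·61.25 = 135.75.
Profit = (61.25 − 16)·135.75 = 6142.6875.

6142.6875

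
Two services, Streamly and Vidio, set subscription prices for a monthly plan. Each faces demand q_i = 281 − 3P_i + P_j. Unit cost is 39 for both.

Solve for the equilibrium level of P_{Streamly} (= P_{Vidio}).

79.6

Streamly's profit: π = (P_{Streamly} − 39)(281 − 3P_{Streamly} + P_{Vidio}).
∂π/∂P_{Streamly} = 398 − 6P_{Streamly} + P_{Vidio} = 0 ⇒ P_{Streamly} = 199/3 + (1/6)P_{Vidio}.
By symmetry P_{Vidio} = P_{Streamly}; substituting into the reaction function, (5/6)P_{Streamly} = 199/3 and P_{Streamly} = 79.6.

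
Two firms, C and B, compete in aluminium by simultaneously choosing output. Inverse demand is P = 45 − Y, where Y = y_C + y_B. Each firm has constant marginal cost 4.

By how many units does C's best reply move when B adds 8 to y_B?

-4

Firm C's profit: π = y_C(45 − (y_C + y_B)) − 4y_C.
∂π/∂y_C = 41 − 2y_C − y_B = 0, so y_C = 20.5 − 0.5y_B.
The reaction-function slope is −0.5, so an 8-unit rise in y_B moves y_C by −0.5 × 8 = −4. C's best response falls — the actions are strategic substitutes.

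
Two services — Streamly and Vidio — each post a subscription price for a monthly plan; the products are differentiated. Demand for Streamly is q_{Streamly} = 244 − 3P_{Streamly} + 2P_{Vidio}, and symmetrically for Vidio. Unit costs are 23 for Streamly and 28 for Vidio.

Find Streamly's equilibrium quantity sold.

168.5625

Streamly's profit: π = (P_{Streamly} − 23)(244 − 3P_{Streamly} + 2P_{Vidio}).
∂π/∂P_{Streamly} = 313 − 6P_{Streamly} + 2P_{Vidio} = 0 ⇒ P_{Streamly} = 313/6 + (1/3)P_{Vidio}.
Similarly P_{Vidio} = 164/3 + (1/3)P_{Streamly}.
Plugging P_{Vidio} into Streamly's best response: P_{Streamly} = 313/6 + (1/3)(164/3 + (1/3)P_{Streamly}) ⇒ (8/9)P_{Streamly} = 1267/18, so P_{Streamly} = 79.1875.
Then P_{Vidio} = 164/3 + (1/3)·79.1875 = 81.0625.
q_{Streamly} = 244 − 3·79.1875 + 2·81.0625 = 168.5625.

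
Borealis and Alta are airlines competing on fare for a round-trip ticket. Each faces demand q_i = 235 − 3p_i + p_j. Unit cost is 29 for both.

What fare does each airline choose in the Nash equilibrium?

Borealis's profit: π = (p_{Borealis} − 29)(235 − 3p_{Borealis} + p_{Alta}).
∂π/∂p_{Borealis} = 322 − 6p_{Borealis} + p_{Alta} = 0 ⇒ p_{Borealis} = 161/3 + (1/6)p_{Alta}.
Setting p_{Borealis} = p_{Alta} in the reaction function: p_{Borealis} = 161/3 + (1/6)p_{Borealis}, so p_{Borealis} = (161/3) / (5/6) = 64.4.

64.4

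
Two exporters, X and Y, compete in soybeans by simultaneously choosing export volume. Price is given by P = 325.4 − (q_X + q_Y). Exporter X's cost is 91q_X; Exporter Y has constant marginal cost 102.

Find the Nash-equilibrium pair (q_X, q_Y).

81.8, 70.8

Exporter X's profit: π = q_X(325.4 − (q_X + q_Y)) − 91q_X.
∂π/∂q_X = 234.4 − 2q_X − q_Y = 0, so q_X = 117.2 − 0.5q_Y.
By the same steps for Y: q_Y = 111.7 − 0.5q_X.
Solving the two reaction functions simultaneously: (1 − (−0.5)(−0.5))q_X = 117.2 − 0.5·111.7, so 0.75q_X = 61.35 and q_X = 81.8.
Then q_Y = 111.7 − 0.5·81.8 = 70.8.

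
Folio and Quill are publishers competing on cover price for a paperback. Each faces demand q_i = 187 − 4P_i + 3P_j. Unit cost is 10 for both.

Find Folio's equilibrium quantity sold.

Folio's profit: π = (P_{Folio} − 10)(187 − 4P_{Folio} + 3P_{Quill}).
∂π/∂P_{Folio} = 227 − 8P_{Folio} + 3P_{Quill} = 0 ⇒ P_{Folio} = 28.375 + 0.375P_{Quill}.
Setting P_{Folio} = P_{Quill} in the reaction function: P_{Folio} = 28.375 + 0.375P_{Folio}, so P_{Folio} = 28.375 / 0.625 = 45.4.
q_{Folio} = 187 − 4·45.4 + 3·45.4 = 141.6.

141.6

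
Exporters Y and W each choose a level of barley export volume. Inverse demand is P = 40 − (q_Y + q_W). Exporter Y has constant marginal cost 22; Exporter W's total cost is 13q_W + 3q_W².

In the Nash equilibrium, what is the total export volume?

10.2

Exporter Y's profit: π = q_Y(40 − (q_Y + q_W)) − 22q_Y.
∂π/∂q_Y = 18 − 2q_Y − q_W = 0, so q_Y = 9 − 0.5q_W.
For W: ∂π/∂q_W = 27 − 8q_W − q_Y = 0 ⇒ q_W = 3.375 − 0.125q_Y.
Plugging q_W into Y's best response: q_Y = 9 − 0.5(3.375 − 0.125q_Y) ⇒ 0.9375q_Y = 7.3125, so q_Y = 7.8.
Then q_W = 3.375 − 0.125·7.8 = 2.4.
Total export volume: 7.8 + 2.4 = 10.2.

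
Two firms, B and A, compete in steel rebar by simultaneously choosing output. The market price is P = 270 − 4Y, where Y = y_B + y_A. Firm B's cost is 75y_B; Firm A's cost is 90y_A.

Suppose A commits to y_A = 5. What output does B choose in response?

Firm B's profit: π = y_B(270 − 4(y_B + y_A)) − 75y_B.
∂π/∂y_B = 195 − 8y_B − 4y_A = 0, so y_B = 24.375 − 0.5y_A.
At y_A = 5: y_B = 24.375 − 0.5·5 = 21.875.

21.875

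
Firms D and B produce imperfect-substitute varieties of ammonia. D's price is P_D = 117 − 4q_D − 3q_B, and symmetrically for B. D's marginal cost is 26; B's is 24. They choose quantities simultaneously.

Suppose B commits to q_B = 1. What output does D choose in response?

Firm D's profit: π = q_D(117 − 4q_D − 3q_B) − 26q_D.
∂π/∂q_D = 91 − 8q_D − 3q_B = 0 ⇒ q_D = 11.375 − 0.375q_B.
At q_B = 1: q_D = 11.375 − 0.375·1 = 11.

11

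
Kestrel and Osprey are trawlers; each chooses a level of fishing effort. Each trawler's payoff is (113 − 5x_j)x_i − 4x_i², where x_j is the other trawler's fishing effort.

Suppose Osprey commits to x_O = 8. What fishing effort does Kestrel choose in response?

9.125

Kestrel's payoff is (113 − 5x_O)x_K − 4x_K².
∂π/∂x_K = 113 − 5x_O − 8x_K = 0, so x_K = 14.125 − 0.625x_O.
At x_O = 8: x_K = 14.125 − 0.625·8 = 9.125.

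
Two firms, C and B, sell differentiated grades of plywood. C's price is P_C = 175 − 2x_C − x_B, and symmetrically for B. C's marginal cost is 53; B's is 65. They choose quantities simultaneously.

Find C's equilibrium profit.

Firm C's profit: π = x_C(175 − 2x_C − x_B) − 53x_C.
∂π/∂x_C = 122 − 4x_C − x_B = 0 ⇒ x_C = 30.5 − 0.25x_B.
Similarly x_B = 27.5 − 0.25x_C.
Plugging x_B into C's best response: x_C = 30.5 − 0.25(27.5 − 0.25x_C) ⇒ 0.9375x_C = 23.625, so x_C = 25.2.
Then x_B = 27.5 − 0.25·25.2 = 21.2.
P_C = 175 − 2·25.2 − 21.2 = 103.4.
Profit = (103.4 − 53)·25.2 = 1270.08.

1270.08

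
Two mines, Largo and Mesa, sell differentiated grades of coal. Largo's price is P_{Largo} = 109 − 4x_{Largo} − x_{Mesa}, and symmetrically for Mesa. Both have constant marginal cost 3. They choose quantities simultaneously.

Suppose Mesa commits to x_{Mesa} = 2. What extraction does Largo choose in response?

13

Mine Largo's profit: π = x_{Largo}(109 − 4x_{Largo} − x_{Mesa}) − 3x_{Largo}.
∂π/∂x_{Largo} = 106 − 8x_{Largo} − x_{Mesa} = 0 ⇒ x_{Largo} = 13.25 − 0.125x_{Mesa}.
At x_{Mesa} = 2: x_{Largo} = 13.25 − 0.125·2 = 13.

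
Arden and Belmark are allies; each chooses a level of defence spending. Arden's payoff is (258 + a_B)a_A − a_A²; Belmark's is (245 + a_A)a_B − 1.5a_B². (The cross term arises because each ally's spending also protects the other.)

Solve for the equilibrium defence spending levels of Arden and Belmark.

Expanding Arden's payoff: 258a_A + a_Ba_A − a_A².
∂π/∂a_A = 258 + a_B − 2a_A = 0, so a_A = 129 + 0.5a_B.
Likewise for Belmark: a_B = 245/3 + (1/3)a_A.
Substituting the second reaction function into the first: a_A = 129 + 0.5(245/3 + (1/3)a_A), which gives (5/6)a_A = 1019/6 ⇒ a_A = 203.8.
Then a_B = 245/3 + (1/3)·203.8 = 149.6.

203.8, 149.6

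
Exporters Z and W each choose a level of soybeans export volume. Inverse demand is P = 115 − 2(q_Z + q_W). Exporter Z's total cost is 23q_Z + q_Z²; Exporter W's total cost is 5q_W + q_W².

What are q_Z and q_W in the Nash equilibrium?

Exporter Z's profit: π = q_Z(115 − 2(q_Z + q_W)) − 23q_Z − q_Z².
∂π/∂q_Z = 92 − 6q_Z − 2q_W = 0, so q_Z = 46/3 − (1/3)q_W.
By the same steps for W: q_W = 55/3 − (1/3)q_Z.
Plugging q_W into Z's best response: q_Z = 46/3 − (1/3)(55/3 − (1/3)q_Z) ⇒ (8/9)q_Z = 83/9, so q_Z = 10.375.
Then q_W = 55/3 − (1/3)·10.375 = 14.875.

10.375, 14.875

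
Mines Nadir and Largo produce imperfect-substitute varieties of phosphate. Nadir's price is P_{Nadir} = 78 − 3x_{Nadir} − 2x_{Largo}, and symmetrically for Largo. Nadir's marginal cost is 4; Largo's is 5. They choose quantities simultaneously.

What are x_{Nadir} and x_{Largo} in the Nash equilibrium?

Mine Nadir's profit: π = x_{Nadir}(78 − 3x_{Nadir} − 2x_{Largo}) − 4x_{Nadir}.
∂π/∂x_{Nadir} = 74 − 6x_{Nadir} − 2x_{Largo} = 0 ⇒ x_{Nadir} = 37/3 − (1/3)x_{Largo}.
Similarly x_{Largo} = 73/6 − (1/3)x_{Nadir}.
Plugging x_{Largo} into Nadir's best response: x_{Nadir} = 37/3 − (1/3)(73/6 − (1/3)x_{Nadir}) ⇒ (8/9)x_{Nadir} = 149/18, so x_{Nadir} = 9.3125.
Then x_{Largo} = 73/6 − (1/3)·9.3125 = 9.0625.

9.3125, 9.0625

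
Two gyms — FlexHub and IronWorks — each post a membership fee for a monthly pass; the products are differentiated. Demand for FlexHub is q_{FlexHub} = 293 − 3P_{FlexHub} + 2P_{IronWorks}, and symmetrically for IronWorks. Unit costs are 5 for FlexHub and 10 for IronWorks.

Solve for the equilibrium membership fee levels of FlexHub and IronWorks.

FlexHub's profit: π = (P_{FlexHub} − 5)(293 − 3P_{FlexHub} + 2P_{IronWorks}).
∂π/∂P_{FlexHub} = 308 − 6P_{FlexHub} + 2P_{IronWorks} = 0 ⇒ P_{FlexHub} = 154/3 + (1/3)P_{IronWorks}.
Similarly P_{IronWorks} = 323/6 + (1/3)P_{FlexHub}.
Substituting the second reaction function into the first: P_{FlexHub} = 154/3 + (1/3)(323/6 + (1/3)P_{FlexHub}), which gives (8/9)P_{FlexHub} = 1247/18 ⇒ P_{FlexHub} = 77.9375.
Then P_{IronWorks} = 323/6 + (1/3)·77.9375 = 79.8125.

77.9375, 79.8125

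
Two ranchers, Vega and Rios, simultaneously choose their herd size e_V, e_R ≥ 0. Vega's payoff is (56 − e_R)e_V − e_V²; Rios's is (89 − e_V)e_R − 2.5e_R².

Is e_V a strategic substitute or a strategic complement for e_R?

strategic substitutes

Expanding Vega's payoff: 56e_V − e_Re_V − e_V².
∂π/∂e_V = 56 − e_R − 2e_V = 0, so e_V = 28 − 0.5e_R.
The best-response slope de_V/de_R = −0.5 < 0: the reaction function is downward-sloping, so the choices are strategic substitutes.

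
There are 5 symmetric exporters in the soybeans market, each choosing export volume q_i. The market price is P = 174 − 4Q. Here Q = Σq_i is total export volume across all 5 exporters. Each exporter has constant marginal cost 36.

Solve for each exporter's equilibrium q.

5.75

A representative exporter's profit is π_i = q_i(174 − 4Q) − 36q_i, with Q = q_i + Σ_{j≠i} q_j.
First-order condition: 138 − 8q_i − 4Σ_{j≠i} q_j = 0.
With identical exporters, set every q_j = q: then 138 − 8q − 16q = 0, i.e. q = 138/24 = 5.75.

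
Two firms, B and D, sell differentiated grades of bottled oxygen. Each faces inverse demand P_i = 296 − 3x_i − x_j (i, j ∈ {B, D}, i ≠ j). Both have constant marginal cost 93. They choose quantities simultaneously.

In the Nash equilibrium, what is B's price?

Firm B's profit: π = x_B(296 − 3x_B − x_D) − 93x_B.
∂π/∂x_B = 203 − 6x_B − x_D = 0 ⇒ x_B = 203/6 − (1/6)x_D.
The game is symmetric, so in equilibrium x_D = x_B: the reaction function gives (7/6)x_B = 203/6, hence x_B = 29.
P_B = 296 − 3·29 − 29 = 180.

180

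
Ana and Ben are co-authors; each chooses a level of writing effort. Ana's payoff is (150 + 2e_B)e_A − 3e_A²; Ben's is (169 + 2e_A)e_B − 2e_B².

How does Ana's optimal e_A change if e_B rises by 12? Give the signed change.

4

Expanding Ana's payoff: 150e_A + 2e_Be_A − 3e_A².
∂π/∂e_A = 150 + 2e_B − 6e_A = 0, so e_A = 25 + (1/3)e_B.
The reaction-function slope is 1/3, so a 12-unit rise in e_B moves e_A by 1/3 × 12 = 4. Ana's best response rises — the actions are strategic complements.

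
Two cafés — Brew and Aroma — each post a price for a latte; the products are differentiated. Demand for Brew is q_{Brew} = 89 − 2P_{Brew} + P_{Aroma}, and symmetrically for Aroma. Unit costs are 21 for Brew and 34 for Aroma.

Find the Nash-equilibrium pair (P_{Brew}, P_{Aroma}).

45.4, 50.6

Brew's profit: π = (P_{Brew} − 21)(89 − 2P_{Brew} + P_{Aroma}).
∂π/∂P_{Brew} = 131 − 4P_{Brew} + P_{Aroma} = 0 ⇒ P_{Brew} = 32.75 + 0.25P_{Aroma}.
Similarly P_{Aroma} = 39.25 + 0.25P_{Brew}.
Substituting the second reaction function into the first: P_{Brew} = 32.75 + 0.25(39.25 + 0.25P_{Brew}), which gives 0.9375P_{Brew} = 42.5625 ⇒ P_{Brew} = 45.4.
Then P_{Aroma} = 39.25 + 0.25·45.4 = 50.6.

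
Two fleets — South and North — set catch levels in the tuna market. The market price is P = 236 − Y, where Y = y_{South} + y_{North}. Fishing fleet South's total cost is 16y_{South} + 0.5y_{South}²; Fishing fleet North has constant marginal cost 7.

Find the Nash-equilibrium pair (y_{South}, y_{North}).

Fishing fleet South's profit: π = y_{South}(236 − (y_{South} + y_{North})) − 16y_{South} − 0.5y_{South}².
∂π/∂y_{South} = 220 − 3y_{South} − y_{North} = 0, so y_{South} = 220/3 − (1/3)y_{North}.
For North: ∂π/∂y_{North} = 229 − 2y_{North} − y_{South} = 0 ⇒ y_{North} = 114.5 − 0.5y_{South}.
Plugging y_{North} into South's best response: y_{South} = 220/3 − (1/3)(114.5 − 0.5y_{South}) ⇒ (5/6)y_{South} = 211/6, so y_{South} = 42.2.
Then y_{North} = 114.5 − 0.5·42.2 = 93.4.

42.2, 93.4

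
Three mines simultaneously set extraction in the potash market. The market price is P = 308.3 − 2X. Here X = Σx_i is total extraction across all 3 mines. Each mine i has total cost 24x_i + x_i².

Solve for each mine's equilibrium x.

28.43

A representative mine's profit is π_i = x_i(308.3 − 2X) − 24x_i − x_i², with X = x_i + Σ_{j≠i} x_j.
First-order condition: 284.3 − 6x_i − 2Σ_{j≠i} x_j = 0.
In a symmetric equilibrium every mine chooses the same x, so Σ_{j≠i} x_j = 2x. The condition becomes 284.3 − 10x = 0, giving x = 284.3/10 = 28.43.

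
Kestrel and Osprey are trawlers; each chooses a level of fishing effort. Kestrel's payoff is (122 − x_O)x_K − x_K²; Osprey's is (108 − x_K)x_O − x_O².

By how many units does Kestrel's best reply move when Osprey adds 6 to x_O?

Expanding Kestrel's payoff: 122x_K − x_Ox_K − x_K².
∂π/∂x_K = 122 − x_O − 2x_K = 0, so x_K = 61 − 0.5x_O.
The reaction-function slope is −0.5, so a 6-unit rise in x_O moves x_K by −0.5 × 6 = −3. Kestrel's best response falls — the actions are strategic substitutes.

-3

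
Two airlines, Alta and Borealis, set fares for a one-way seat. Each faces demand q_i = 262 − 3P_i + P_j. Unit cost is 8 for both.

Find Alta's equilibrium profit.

7261.92

Alta's profit: π = (P_{Alta} − 8)(262 − 3P_{Alta} + P_{Borealis}).
∂π/∂P_{Alta} = 286 − 6P_{Alta} + P_{Borealis} = 0 ⇒ P_{Alta} = 143/3 + (1/6)P_{Borealis}.
The game is symmetric, so in equilibrium P_{Borealis} = P_{Alta}: the reaction function gives (5/6)P_{Alta} = 143/3, hence P_{Alta} = 57.2.
q_{Alta} = 262 − 3·57.2 + 57.2 = 147.6.
Profit = (57.2 − 8)·147.6 = 7261.92.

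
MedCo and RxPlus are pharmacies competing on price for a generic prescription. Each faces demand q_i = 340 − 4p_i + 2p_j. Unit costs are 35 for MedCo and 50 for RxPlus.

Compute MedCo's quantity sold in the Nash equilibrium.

MedCo's profit: π = (p_{MedCo} − 35)(340 − 4p_{MedCo} + 2p_{RxPlus}).
∂π/∂p_{MedCo} = 480 − 8p_{MedCo} + 2p_{RxPlus} = 0 ⇒ p_{MedCo} = 60 + 0.25p_{RxPlus}.
Similarly p_{RxPlus} = 67.5 + 0.25p_{MedCo}.
Substituting the second reaction function into the first: p_{MedCo} = 60 + 0.25(67.5 + 0.25p_{MedCo}), which gives 0.9375p_{MedCo} = 76.875 ⇒ p_{MedCo} = 82.
Then p_{RxPlus} = 67.5 + 0.25·82 = 88.
q_{MedCo} = 340 − 4·82 + 2·88 = 188.

188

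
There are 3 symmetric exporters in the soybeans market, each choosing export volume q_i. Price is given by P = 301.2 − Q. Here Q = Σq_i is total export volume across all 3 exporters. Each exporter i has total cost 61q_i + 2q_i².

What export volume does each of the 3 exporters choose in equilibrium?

A representative exporter's profit is π_i = q_i(301.2 − Q) − 61q_i − 2q_i², with Q = q_i + Σ_{j≠i} q_j.
First-order condition: 240.2 − 6q_i − Σ_{j≠i} q_j = 0.
In a symmetric equilibrium every exporter chooses the same q, so Σ_{j≠i} q_j = 2q. The condition becomes 240.2 − 8q = 0, giving q = 240.2/8 = 30.025.

30.025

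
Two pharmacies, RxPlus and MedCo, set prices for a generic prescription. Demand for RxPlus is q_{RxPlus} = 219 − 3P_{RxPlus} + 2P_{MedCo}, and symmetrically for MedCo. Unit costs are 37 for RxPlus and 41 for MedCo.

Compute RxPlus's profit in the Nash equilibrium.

6417.1875

RxPlus's profit: π = (P_{RxPlus} − 37)(219 − 3P_{RxPlus} + 2P_{MedCo}).
∂π/∂P_{RxPlus} = 330 − 6P_{RxPlus} + 2P_{MedCo} = 0 ⇒ P_{RxPlus} = 55 + (1/3)P_{MedCo}.
Similarly P_{MedCo} = 57 + (1/3)P_{RxPlus}.
Plugging P_{MedCo} into RxPlus's best response: P_{RxPlus} = 55 + (1/3)(57 + (1/3)P_{RxPlus}) ⇒ (8/9)P_{RxPlus} = 74, so P_{RxPlus} = 83.25.
Then P_{MedCo} = 57 + (1/3)·83.25 = 84.75.
q_{RxPlus} = 219 − 3·83.25 + 2·84.75 = 138.75.
Profit = (83.25 − 37)·138.75 = 6417.1875.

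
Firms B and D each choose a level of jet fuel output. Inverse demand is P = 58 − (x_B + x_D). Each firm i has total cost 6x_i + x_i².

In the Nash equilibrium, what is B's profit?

Firm B's profit: π = x_B(58 − (x_B + x_D)) − 6x_B − x_B².
∂π/∂x_B = 52 − 4x_B − x_D = 0, so x_B = 13 − 0.25x_D.
Setting x_B = x_D in the reaction function: x_B = 13 − 0.25x_B, so x_B = 13 / 1.25 = 10.4.
Price P = 58 − 20.8 = 37.2.
B's profit: (37.2 − 6)·10.4 − (10.4)² = 216.32.

216.32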